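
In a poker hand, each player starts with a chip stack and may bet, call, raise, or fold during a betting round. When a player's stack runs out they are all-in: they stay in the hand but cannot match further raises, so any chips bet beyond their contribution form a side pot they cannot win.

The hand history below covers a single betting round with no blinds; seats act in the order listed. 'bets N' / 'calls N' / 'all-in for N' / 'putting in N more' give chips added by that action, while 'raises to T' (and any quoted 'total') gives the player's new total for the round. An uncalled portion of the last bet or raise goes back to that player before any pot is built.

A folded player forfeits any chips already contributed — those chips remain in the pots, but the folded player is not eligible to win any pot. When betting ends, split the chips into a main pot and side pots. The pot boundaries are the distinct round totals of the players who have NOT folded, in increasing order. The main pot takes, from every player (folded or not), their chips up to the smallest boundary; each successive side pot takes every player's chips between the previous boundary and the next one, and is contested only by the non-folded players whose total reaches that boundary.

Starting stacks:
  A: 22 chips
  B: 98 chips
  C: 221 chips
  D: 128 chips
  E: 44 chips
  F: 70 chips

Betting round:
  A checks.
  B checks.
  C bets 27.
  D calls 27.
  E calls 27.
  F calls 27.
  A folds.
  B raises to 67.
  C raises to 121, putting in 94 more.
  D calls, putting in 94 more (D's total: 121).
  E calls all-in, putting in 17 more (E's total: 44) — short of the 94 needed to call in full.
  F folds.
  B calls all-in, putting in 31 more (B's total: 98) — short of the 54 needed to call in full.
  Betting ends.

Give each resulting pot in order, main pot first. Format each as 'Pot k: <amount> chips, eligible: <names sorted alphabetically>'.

Pot 1: 203 chips, eligible: B, C, D, E
Pot 2: 162 chips, eligible: B, C, D
Pot 3: 46 chips, eligible: C, D

Derivation:
Contributions: B=98, C=121, D=121, E=44, F=27
Folded: A, F
Pot levels (distinct totals of non-folded players): 44, 98, 121
Layer 1-44: B 44 + C 44 + D 44 + E 44 + F 27 = 203 chips; eligible B, C, D, E
Layer 45-98: 54 each from B, C, D = 54*3 = 162 chips; eligible B, C, D
Layer 99-121: 23 each from C, D = 23*2 = 46 chips; eligible C, D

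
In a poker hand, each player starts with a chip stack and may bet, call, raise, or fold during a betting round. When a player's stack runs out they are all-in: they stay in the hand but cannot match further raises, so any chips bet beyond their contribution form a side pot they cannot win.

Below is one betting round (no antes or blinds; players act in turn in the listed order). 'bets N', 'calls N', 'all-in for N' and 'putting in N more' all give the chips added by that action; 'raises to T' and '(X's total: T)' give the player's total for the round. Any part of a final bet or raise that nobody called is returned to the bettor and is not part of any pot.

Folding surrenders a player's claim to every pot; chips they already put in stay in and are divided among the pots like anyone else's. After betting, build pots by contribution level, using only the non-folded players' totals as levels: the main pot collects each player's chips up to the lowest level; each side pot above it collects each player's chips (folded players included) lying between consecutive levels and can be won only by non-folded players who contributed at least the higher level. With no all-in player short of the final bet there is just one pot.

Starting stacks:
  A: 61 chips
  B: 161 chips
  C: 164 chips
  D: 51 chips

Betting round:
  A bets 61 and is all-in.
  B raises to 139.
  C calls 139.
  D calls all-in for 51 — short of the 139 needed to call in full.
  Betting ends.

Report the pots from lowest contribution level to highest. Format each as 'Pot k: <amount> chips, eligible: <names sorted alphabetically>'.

Pot 1: 204 chips, eligible: A, B, C, D
Pot 2: 30 chips, eligible: A, B, C
Pot 3: 156 chips, eligible: B, C

Derivation:
Contributions: A=61, B=139, C=139, D=51
Pot levels (distinct totals of non-folded players): 51, 61, 139
Layer 1-51: 51 each from A, B, C, D = 51*4 = 204 chips; eligible A, B, C, D
Layer 52-61: 10 each from A, B, C = 10*3 = 30 chips; eligible A, B, C
Layer 62-139: 78 each from B, C = 78*2 = 156 chips; eligible B, C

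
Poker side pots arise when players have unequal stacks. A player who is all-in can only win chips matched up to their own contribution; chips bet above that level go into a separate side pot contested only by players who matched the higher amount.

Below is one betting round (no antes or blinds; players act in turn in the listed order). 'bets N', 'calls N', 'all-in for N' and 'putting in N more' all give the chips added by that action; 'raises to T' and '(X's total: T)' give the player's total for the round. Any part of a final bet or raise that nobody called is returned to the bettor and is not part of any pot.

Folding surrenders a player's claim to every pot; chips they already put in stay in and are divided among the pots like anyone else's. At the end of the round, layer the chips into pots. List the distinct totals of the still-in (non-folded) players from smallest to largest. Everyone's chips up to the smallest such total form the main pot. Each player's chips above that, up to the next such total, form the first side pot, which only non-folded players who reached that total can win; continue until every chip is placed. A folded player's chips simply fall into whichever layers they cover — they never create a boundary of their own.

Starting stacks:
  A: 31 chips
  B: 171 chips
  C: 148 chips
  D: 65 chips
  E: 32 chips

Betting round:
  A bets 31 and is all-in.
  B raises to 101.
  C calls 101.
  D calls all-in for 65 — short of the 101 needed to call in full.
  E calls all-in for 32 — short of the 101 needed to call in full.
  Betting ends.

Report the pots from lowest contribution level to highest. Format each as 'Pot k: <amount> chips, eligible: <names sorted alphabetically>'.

Pot 1: 155 chips, eligible: A, B, C, D, E
Pot 2: 4 chips, eligible: B, C, D, E
Pot 3: 99 chips, eligible: B, C, D
Pot 4: 72 chips, eligible: B, C

Derivation:
Contributions: A=31, B=101, C=101, D=65, E=32
Pot levels (distinct totals of non-folded players): 31, 32, 65, 101
Layer 1-31: 31 each from A, B, C, D, E = 31*5 = 155 chips; eligible A, B, C, D, E
Layer 32-32: 1 each from B, C, D, E = 1*4 = 4 chips; eligible B, C, D, E
Layer 33-65: 33 each from B, C, D = 33*3 = 99 chips; eligible B, C, D
Layer 66-101: 36 each from B, C = 36*2 = 72 chips; eligible B, C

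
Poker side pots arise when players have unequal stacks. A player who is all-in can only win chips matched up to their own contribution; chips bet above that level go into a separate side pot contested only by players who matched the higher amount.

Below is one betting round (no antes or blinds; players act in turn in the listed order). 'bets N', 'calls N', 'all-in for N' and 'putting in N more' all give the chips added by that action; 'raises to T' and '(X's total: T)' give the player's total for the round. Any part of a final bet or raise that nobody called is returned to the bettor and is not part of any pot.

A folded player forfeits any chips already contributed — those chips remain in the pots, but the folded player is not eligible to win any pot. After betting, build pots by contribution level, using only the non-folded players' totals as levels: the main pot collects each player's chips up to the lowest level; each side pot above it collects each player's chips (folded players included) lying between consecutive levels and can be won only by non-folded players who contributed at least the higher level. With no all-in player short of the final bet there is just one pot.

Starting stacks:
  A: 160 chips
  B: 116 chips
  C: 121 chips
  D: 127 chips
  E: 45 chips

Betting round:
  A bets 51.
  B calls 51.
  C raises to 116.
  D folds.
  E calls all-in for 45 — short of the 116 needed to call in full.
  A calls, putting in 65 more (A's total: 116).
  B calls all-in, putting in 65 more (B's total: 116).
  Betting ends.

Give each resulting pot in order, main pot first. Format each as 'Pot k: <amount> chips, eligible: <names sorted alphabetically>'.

Contributions: A=116, B=116, C=116, E=45
Folded: D
Pot levels (distinct totals of non-folded players): 45, 116
Layer 1-45: 45 each from A, B, C, E = 45*4 = 180 chips; eligible A, B, C, E
Layer 46-116: 71 each from A, B, C = 71*3 = 213 chips; eligible A, B, C

Pot 1: 180 chips, eligible: A, B, C, E
Pot 2: 213 chips, eligible: A, B, C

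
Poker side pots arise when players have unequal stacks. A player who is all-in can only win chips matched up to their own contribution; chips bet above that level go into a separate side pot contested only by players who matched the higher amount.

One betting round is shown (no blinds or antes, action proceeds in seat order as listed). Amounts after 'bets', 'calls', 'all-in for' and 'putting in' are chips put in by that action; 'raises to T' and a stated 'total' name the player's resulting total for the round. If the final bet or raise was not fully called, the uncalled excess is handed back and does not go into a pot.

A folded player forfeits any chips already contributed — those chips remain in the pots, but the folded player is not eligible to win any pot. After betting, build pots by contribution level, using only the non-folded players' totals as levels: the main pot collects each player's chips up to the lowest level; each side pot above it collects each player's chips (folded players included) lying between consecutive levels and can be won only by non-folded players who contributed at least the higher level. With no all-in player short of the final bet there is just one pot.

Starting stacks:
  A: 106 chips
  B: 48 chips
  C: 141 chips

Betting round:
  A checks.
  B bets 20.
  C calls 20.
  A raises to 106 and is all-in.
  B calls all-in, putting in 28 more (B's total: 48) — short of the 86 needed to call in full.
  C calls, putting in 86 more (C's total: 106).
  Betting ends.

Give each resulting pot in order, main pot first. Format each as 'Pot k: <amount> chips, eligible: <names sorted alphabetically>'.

Pot 1: 144 chips, eligible: A, B, C
Pot 2: 116 chips, eligible: A, C

Derivation:
Contributions: A=106, B=48, C=106
Pot levels (distinct totals of non-folded players): 48, 106
Layer 1-48: 48 each from A, B, C = 48*3 = 144 chips; eligible A, B, C
Layer 49-106: 58 each from A, C = 58*2 = 116 chips; eligible A, C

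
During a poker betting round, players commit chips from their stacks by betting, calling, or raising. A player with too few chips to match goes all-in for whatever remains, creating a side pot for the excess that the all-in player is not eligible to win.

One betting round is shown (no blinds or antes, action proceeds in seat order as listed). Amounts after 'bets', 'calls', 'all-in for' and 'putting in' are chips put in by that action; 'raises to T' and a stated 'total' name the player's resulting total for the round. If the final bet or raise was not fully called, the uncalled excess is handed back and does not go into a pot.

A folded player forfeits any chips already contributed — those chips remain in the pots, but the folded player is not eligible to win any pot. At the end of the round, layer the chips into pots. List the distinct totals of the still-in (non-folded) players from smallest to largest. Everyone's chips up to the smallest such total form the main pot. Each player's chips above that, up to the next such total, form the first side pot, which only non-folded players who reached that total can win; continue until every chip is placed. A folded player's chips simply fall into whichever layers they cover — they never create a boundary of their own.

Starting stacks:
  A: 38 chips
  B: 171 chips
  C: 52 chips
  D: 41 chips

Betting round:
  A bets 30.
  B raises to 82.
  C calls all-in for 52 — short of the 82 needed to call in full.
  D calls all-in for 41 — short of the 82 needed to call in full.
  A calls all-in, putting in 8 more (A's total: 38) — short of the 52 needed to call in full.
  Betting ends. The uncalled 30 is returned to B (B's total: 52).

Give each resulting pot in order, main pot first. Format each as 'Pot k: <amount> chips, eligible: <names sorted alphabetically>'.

Contributions (after 30 returned to B): A=38, B=52, C=52, D=41
Pot levels (distinct totals of non-folded players): 38, 41, 52
Layer 1-38: 38 each from A, B, C, D = 38*4 = 152 chips; eligible A, B, C, D
Layer 39-41: 3 each from B, C, D = 3*3 = 9 chips; eligible B, C, D
Layer 42-52: 11 each from B, C = 11*2 = 22 chips; eligible B, C

Pot 1: 152 chips, eligible: A, B, C, D
Pot 2: 9 chips, eligible: B, C, D
Pot 3: 22 chips, eligible: B, C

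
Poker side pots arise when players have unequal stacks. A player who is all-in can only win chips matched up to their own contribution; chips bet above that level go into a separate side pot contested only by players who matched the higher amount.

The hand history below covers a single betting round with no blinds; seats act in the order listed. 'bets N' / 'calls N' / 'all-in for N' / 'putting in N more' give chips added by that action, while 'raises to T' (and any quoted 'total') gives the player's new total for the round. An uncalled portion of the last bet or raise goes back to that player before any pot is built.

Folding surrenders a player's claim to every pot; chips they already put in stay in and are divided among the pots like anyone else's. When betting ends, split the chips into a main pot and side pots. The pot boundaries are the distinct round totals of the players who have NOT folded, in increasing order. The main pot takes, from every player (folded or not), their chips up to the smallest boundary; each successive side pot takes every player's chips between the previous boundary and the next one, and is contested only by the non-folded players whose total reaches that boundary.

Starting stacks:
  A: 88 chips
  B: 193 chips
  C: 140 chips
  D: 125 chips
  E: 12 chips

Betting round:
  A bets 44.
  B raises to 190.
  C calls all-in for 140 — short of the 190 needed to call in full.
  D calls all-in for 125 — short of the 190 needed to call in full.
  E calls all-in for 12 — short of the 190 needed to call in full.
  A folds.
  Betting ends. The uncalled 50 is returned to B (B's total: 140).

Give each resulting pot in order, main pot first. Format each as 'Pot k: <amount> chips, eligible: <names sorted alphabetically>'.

Contributions (after 50 returned to B): A=44, B=140, C=140, D=125, E=12
Folded: A
Pot levels (distinct totals of non-folded players): 12, 125, 140
Layer 1-12: 12 each from A, B, C, D, E = 12*5 = 60 chips; eligible B, C, D, E
Layer 13-125: A 32 + B 113 + C 113 + D 113 = 371 chips; eligible B, C, D
Layer 126-140: 15 each from B, C = 15*2 = 30 chips; eligible B, C

Pot 1: 60 chips, eligible: B, C, D, E
Pot 2: 371 chips, eligible: B, C, D
Pot 3: 30 chips, eligible: B, C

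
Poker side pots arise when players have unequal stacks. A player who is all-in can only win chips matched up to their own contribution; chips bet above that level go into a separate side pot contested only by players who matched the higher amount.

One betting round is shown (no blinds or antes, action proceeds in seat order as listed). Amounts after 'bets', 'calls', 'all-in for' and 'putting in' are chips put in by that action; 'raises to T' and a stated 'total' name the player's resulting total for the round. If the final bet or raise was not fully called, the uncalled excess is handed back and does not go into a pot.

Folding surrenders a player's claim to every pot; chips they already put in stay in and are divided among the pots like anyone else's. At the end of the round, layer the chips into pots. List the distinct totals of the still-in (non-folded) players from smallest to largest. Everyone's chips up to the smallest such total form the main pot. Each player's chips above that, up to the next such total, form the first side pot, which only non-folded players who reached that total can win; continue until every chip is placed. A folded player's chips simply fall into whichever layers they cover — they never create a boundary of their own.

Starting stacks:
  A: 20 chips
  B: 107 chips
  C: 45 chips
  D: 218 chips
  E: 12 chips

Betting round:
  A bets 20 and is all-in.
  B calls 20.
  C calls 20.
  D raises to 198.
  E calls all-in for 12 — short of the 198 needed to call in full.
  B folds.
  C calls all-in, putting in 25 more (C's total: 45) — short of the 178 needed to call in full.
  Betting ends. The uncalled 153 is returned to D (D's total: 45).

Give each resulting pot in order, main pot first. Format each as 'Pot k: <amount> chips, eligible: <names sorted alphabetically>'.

Contributions (after 153 returned to D): A=20, B=20, C=45, D=45, E=12
Folded: B
Pot levels (distinct totals of non-folded players): 12, 20, 45
Layer 1-12: 12 each from A, B, C, D, E = 12*5 = 60 chips; eligible A, C, D, E
Layer 13-20: 8 each from A, B, C, D = 8*4 = 32 chips; eligible A, C, D
Layer 21-45: 25 each from C, D = 25*2 = 50 chips; eligible C, D

Pot 1: 60 chips, eligible: A, C, D, E
Pot 2: 32 chips, eligible: A, C, D
Pot 3: 50 chips, eligible: C, D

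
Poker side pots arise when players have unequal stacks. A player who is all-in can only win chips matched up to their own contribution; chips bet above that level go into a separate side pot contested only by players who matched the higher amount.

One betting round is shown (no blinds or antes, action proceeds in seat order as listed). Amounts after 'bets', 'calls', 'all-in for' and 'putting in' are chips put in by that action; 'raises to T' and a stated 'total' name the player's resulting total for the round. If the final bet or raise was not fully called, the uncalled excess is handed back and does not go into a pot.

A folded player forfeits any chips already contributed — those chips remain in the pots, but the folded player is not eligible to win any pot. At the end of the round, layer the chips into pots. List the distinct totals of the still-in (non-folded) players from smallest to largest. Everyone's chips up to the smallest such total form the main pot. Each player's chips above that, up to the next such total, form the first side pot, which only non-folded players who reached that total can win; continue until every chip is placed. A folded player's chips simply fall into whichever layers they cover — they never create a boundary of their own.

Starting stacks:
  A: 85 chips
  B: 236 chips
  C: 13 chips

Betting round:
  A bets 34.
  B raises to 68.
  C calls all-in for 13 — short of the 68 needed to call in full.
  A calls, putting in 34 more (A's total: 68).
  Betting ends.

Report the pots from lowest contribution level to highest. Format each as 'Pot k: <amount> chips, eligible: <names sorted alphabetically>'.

Pot 1: 39 chips, eligible: A, B, C
Pot 2: 110 chips, eligible: A, B

Derivation:
Contributions: A=68, B=68, C=13
Pot levels (distinct totals of non-folded players): 13, 68
Layer 1-13: 13 each from A, B, C = 13*3 = 39 chips; eligible A, B, C
Layer 14-68: 55 each from A, B = 55*2 = 110 chips; eligible A, B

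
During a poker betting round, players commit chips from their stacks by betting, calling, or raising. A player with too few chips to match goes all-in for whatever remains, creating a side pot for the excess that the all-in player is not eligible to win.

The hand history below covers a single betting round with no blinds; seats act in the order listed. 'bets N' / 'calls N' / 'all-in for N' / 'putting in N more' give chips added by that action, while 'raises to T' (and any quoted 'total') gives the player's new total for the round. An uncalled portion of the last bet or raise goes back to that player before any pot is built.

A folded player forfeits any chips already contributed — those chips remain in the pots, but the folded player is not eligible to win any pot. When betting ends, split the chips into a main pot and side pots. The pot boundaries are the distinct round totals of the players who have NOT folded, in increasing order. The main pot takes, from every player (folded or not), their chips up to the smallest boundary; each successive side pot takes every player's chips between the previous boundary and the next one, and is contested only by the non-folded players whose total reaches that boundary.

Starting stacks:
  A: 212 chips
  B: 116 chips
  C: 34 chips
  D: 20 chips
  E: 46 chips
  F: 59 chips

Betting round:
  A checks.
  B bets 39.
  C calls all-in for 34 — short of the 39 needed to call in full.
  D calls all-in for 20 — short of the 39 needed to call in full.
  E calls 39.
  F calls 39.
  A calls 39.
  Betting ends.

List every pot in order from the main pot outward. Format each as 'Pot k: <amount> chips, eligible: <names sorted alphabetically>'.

Pot 1: 120 chips, eligible: A, B, C, D, E, F
Pot 2: 70 chips, eligible: A, B, C, E, F
Pot 3: 20 chips, eligible: A, B, E, F

Derivation:
Contributions: A=39, B=39, C=34, D=20, E=39, F=39
Pot levels (distinct totals of non-folded players): 20, 34, 39
Layer 1-20: 20 each from A, B, C, D, E, F = 20*6 = 120 chips; eligible A, B, C, D, E, F
Layer 21-34: 14 each from A, B, C, E, F = 14*5 = 70 chips; eligible A, B, C, E, F
Layer 35-39: 5 each from A, B, E, F = 5*4 = 20 chips; eligible A, B, E, F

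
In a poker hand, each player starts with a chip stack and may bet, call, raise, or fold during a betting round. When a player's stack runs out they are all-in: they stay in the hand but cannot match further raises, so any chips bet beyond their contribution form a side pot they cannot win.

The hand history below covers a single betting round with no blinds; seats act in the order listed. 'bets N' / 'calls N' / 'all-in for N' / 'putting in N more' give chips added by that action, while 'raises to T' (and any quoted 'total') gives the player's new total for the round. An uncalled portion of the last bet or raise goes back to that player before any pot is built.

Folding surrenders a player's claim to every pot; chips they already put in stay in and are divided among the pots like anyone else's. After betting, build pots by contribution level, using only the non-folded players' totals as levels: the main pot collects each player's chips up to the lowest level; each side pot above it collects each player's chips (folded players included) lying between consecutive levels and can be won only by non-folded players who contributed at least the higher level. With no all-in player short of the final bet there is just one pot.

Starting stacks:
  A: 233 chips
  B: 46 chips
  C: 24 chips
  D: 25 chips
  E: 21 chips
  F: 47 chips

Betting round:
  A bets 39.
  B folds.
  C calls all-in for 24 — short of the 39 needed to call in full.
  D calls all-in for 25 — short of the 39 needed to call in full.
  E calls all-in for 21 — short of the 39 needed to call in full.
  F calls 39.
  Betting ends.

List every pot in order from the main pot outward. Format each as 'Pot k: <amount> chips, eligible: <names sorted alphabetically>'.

Contributions: A=39, C=24, D=25, E=21, F=39
Folded: B
Pot levels (distinct totals of non-folded players): 21, 24, 25, 39
Layer 1-21: 21 each from A, C, D, E, F = 21*5 = 105 chips; eligible A, C, D, E, F
Layer 22-24: 3 each from A, C, D, F = 3*4 = 12 chips; eligible A, C, D, F
Layer 25-25: 1 each from A, D, F = 1*3 = 3 chips; eligible A, D, F
Layer 26-39: 14 each from A, F = 14*2 = 28 chips; eligible A, F

Pot 1: 105 chips, eligible: A, C, D, E, F
Pot 2: 12 chips, eligible: A, C, D, F
Pot 3: 3 chips, eligible: A, D, F
Pot 4: 28 chips, eligible: A, F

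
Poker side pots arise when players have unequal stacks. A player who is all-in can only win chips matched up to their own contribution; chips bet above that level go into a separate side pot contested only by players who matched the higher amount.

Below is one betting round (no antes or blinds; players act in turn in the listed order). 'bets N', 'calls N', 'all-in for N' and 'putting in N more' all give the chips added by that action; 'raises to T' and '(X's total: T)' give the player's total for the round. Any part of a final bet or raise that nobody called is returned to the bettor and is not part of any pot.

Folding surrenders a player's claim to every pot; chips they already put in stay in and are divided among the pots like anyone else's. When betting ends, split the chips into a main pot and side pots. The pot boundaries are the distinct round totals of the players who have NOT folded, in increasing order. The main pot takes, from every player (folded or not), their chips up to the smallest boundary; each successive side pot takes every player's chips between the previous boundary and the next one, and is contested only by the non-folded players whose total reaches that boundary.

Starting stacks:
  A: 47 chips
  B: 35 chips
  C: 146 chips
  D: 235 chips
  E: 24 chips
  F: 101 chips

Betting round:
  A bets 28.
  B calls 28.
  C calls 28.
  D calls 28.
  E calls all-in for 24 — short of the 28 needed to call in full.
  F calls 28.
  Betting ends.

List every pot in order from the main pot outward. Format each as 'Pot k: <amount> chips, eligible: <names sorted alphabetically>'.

Pot 1: 144 chips, eligible: A, B, C, D, E, F
Pot 2: 20 chips, eligible: A, B, C, D, F

Derivation:
Contributions: A=28, B=28, C=28, D=28, E=24, F=28
Pot levels (distinct totals of non-folded players): 24, 28
Layer 1-24: 24 each from A, B, C, D, E, F = 24*6 = 144 chips; eligible A, B, C, D, E, F
Layer 25-28: 4 each from A, B, C, D, F = 4*5 = 20 chips; eligible A, B, C, D, F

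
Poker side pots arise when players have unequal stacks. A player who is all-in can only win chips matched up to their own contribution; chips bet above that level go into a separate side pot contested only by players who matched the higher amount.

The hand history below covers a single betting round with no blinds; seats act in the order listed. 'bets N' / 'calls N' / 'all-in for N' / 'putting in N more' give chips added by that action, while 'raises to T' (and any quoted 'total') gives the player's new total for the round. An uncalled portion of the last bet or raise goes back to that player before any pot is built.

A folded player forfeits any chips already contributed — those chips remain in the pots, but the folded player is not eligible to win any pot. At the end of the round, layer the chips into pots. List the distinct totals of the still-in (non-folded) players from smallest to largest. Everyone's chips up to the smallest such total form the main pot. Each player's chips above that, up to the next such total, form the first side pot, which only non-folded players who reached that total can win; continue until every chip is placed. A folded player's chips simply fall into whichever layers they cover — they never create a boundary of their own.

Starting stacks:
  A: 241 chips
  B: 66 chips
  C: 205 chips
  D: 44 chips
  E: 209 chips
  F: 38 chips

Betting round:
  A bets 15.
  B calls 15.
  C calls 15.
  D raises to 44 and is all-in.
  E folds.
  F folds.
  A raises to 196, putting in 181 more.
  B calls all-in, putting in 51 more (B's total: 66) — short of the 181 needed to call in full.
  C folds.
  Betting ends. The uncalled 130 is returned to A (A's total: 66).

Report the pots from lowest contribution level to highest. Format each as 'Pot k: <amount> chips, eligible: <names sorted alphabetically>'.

Contributions (after 130 returned to A): A=66, B=66, C=15, D=44
Folded: C, E, F
Pot levels (distinct totals of non-folded players): 44, 66
Layer 1-44: A 44 + B 44 + C 15 + D 44 = 147 chips; eligible A, B, D
Layer 45-66: 22 each from A, B = 22*2 = 44 chips; eligible A, B

Pot 1: 147 chips, eligible: A, B, D
Pot 2: 44 chips, eligible: A, B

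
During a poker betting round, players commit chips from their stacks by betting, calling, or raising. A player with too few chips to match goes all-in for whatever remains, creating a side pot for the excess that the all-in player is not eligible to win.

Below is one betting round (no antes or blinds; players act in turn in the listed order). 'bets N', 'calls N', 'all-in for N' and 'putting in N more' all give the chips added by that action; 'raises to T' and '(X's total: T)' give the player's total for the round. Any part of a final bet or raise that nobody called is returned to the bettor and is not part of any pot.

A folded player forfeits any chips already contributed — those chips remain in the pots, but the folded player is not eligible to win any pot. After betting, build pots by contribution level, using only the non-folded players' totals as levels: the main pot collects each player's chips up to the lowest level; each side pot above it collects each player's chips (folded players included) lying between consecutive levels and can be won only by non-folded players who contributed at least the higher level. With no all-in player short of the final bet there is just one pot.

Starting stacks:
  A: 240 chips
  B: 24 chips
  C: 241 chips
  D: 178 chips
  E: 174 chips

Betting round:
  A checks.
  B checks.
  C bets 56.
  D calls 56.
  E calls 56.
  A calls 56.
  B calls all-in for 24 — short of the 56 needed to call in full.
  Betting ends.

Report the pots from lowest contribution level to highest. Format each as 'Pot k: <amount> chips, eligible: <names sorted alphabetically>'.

Pot 1: 120 chips, eligible: A, B, C, D, E
Pot 2: 128 chips, eligible: A, C, D, E

Derivation:
Contributions: A=56, B=24, C=56, D=56, E=56
Pot levels (distinct totals of non-folded players): 24, 56
Layer 1-24: 24 each from A, B, C, D, E = 24*5 = 120 chips; eligible A, B, C, D, E
Layer 25-56: 32 each from A, C, D, E = 32*4 = 128 chips; eligible A, C, D, E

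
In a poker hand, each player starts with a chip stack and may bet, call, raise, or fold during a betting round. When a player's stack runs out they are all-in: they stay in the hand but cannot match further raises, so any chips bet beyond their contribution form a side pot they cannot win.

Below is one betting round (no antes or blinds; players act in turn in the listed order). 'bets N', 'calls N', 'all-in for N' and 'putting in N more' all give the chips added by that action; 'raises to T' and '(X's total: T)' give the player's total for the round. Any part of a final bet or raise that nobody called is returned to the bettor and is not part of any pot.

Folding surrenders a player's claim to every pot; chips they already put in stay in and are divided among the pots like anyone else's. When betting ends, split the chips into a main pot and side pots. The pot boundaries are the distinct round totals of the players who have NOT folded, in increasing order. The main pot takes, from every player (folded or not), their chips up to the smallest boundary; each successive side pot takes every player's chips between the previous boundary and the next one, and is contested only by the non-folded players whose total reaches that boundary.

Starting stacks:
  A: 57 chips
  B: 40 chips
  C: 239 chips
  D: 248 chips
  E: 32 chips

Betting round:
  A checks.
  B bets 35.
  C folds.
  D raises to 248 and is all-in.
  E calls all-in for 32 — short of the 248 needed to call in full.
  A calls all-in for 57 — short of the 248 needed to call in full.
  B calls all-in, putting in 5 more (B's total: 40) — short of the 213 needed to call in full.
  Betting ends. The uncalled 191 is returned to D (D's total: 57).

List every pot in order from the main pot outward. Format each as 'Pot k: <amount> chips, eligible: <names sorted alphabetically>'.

Contributions (after 191 returned to D): A=57, B=40, D=57, E=32
Folded: C
Pot levels (distinct totals of non-folded players): 32, 40, 57
Layer 1-32: 32 each from A, B, D, E = 32*4 = 128 chips; eligible A, B, D, E
Layer 33-40: 8 each from A, B, D = 8*3 = 24 chips; eligible A, B, D
Layer 41-57: 17 each from A, D = 17*2 = 34 chips; eligible A, D

Pot 1: 128 chips, eligible: A, B, D, E
Pot 2: 24 chips, eligible: A, B, D
Pot 3: 34 chips, eligible: A, D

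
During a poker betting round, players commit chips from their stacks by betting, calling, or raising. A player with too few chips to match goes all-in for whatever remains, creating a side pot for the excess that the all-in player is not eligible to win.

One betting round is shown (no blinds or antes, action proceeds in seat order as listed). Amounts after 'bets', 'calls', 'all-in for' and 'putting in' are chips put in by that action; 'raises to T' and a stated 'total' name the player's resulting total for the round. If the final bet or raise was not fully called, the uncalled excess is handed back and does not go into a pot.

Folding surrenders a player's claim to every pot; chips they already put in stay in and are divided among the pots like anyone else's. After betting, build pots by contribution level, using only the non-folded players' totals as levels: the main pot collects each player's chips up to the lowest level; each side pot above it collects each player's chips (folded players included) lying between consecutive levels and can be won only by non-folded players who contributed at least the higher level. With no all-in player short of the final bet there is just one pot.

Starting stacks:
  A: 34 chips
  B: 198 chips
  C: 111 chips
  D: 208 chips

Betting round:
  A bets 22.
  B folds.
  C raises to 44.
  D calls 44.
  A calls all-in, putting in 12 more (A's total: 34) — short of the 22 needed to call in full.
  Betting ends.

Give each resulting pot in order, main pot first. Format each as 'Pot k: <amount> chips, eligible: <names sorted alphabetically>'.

Contributions: A=34, C=44, D=44
Folded: B
Pot levels (distinct totals of non-folded players): 34, 44
Layer 1-34: 34 each from A, C, D = 34*3 = 102 chips; eligible A, C, D
Layer 35-44: 10 each from C, D = 10*2 = 20 chips; eligible C, D

Pot 1: 102 chips, eligible: A, C, D
Pot 2: 20 chips, eligible: C, D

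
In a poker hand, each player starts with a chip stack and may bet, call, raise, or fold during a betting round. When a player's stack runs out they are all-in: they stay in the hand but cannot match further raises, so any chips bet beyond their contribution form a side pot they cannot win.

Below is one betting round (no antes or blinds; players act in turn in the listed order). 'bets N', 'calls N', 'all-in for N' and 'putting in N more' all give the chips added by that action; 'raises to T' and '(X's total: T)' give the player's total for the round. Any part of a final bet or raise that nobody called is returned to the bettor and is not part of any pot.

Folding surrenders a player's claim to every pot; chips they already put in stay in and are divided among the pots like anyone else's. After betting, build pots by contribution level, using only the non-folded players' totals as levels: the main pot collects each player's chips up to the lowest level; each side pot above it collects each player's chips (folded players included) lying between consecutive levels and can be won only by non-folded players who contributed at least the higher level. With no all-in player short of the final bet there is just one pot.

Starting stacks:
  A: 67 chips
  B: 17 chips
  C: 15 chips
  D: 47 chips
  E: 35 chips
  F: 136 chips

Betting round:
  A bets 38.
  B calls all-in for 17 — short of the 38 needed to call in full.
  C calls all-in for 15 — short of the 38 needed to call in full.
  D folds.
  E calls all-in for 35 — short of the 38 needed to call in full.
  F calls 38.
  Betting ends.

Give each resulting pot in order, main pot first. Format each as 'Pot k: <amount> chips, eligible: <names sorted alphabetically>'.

Contributions: A=38, B=17, C=15, E=35, F=38
Folded: D
Pot levels (distinct totals of non-folded players): 15, 17, 35, 38
Layer 1-15: 15 each from A, B, C, E, F = 15*5 = 75 chips; eligible A, B, C, E, F
Layer 16-17: 2 each from A, B, E, F = 2*4 = 8 chips; eligible A, B, E, F
Layer 18-35: 18 each from A, E, F = 18*3 = 54 chips; eligible A, E, F
Layer 36-38: 3 each from A, F = 3*2 = 6 chips; eligible A, F

Pot 1: 75 chips, eligible: A, B, C, E, F
Pot 2: 8 chips, eligible: A, B, E, F
Pot 3: 54 chips, eligible: A, E, F
Pot 4: 6 chips, eligible: A, F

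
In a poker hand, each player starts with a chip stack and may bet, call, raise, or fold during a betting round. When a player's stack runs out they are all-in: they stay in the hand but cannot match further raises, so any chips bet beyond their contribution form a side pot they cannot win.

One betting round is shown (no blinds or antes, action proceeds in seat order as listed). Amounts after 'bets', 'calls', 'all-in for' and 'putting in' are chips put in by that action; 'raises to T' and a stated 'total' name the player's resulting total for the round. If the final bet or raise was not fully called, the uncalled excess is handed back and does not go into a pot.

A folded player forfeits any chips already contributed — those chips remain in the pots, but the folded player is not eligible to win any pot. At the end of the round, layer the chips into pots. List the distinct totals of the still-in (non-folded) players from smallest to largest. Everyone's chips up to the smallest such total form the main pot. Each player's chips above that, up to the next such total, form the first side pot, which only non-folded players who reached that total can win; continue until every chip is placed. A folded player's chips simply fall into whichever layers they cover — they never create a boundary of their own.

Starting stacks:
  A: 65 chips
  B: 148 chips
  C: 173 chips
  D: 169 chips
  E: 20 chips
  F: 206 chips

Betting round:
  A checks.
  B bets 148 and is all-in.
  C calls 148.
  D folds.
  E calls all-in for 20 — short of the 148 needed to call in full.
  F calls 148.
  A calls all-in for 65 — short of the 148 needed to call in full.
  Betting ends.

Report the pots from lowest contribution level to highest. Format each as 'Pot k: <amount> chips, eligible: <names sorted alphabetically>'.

Pot 1: 100 chips, eligible: A, B, C, E, F
Pot 2: 180 chips, eligible: A, B, C, F
Pot 3: 249 chips, eligible: B, C, F

Derivation:
Contributions: A=65, B=148, C=148, E=20, F=148
Folded: D
Pot levels (distinct totals of non-folded players): 20, 65, 148
Layer 1-20: 20 each from A, B, C, E, F = 20*5 = 100 chips; eligible A, B, C, E, F
Layer 21-65: 45 each from A, B, C, F = 45*4 = 180 chips; eligible A, B, C, F
Layer 66-148: 83 each from B, C, F = 83*3 = 249 chips; eligible B, C, F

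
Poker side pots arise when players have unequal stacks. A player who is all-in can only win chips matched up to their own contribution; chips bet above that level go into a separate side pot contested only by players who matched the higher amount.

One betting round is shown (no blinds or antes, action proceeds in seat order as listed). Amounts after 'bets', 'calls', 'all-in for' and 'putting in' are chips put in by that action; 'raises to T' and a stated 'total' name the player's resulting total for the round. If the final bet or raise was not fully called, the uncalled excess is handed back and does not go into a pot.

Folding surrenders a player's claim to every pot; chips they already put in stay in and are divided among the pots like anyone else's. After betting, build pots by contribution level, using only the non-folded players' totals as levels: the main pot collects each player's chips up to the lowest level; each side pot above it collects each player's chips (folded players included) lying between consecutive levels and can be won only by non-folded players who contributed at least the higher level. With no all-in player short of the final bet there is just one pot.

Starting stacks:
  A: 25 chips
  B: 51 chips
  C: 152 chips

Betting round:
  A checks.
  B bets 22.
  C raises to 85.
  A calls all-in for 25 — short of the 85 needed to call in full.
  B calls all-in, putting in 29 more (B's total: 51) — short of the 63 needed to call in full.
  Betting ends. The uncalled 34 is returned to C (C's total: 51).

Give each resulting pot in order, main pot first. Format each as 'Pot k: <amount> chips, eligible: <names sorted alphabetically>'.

Contributions (after 34 returned to C): A=25, B=51, C=51
Pot levels (distinct totals of non-folded players): 25, 51
Layer 1-25: 25 each from A, B, C = 25*3 = 75 chips; eligible A, B, C
Layer 26-51: 26 each from B, C = 26*2 = 52 chips; eligible B, C

Pot 1: 75 chips, eligible: A, B, C
Pot 2: 52 chips, eligible: B, C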